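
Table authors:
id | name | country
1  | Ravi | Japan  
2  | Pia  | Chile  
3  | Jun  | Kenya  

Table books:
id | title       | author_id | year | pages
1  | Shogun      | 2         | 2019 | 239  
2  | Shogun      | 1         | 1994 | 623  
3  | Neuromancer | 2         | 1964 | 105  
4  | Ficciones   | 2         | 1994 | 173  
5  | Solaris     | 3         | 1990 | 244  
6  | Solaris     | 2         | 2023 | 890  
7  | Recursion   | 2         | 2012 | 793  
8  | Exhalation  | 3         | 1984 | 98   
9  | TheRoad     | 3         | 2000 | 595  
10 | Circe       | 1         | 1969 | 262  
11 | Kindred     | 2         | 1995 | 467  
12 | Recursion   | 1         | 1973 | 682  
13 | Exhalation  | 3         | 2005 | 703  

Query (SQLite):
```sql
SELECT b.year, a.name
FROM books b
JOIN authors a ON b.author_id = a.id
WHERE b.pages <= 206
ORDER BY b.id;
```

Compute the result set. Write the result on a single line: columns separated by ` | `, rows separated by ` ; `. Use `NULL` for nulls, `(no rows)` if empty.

Each books row matches the authors row where author_id = authors.id.
Then keep rows with b.pages <= 206.

1964 | Pia ; 1994 | Pia ; 1984 | Jun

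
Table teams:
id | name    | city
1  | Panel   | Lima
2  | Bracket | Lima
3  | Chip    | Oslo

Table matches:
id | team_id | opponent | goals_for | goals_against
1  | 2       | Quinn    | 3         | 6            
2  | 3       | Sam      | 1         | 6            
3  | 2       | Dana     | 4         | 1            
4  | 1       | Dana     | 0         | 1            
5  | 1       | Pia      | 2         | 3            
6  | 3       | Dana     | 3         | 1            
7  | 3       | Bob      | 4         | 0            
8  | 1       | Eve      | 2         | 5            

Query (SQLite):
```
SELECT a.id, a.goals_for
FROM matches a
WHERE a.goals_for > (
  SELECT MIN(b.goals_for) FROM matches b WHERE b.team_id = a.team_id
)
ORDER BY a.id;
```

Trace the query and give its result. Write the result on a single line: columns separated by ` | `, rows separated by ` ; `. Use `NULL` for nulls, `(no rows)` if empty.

For each matches row a, compute MIN(goals_for) over rows sharing a.team_id.
Keep row a if a.goals_for > that per-group MIN.
  team_id=1: MIN(goals_for) = 0
  team_id=2: MIN(goals_for) = 3
  team_id=3: MIN(goals_for) = 1

3 | 4 ; 5 | 2 ; 6 | 3 ; 7 | 4 ; 8 | 2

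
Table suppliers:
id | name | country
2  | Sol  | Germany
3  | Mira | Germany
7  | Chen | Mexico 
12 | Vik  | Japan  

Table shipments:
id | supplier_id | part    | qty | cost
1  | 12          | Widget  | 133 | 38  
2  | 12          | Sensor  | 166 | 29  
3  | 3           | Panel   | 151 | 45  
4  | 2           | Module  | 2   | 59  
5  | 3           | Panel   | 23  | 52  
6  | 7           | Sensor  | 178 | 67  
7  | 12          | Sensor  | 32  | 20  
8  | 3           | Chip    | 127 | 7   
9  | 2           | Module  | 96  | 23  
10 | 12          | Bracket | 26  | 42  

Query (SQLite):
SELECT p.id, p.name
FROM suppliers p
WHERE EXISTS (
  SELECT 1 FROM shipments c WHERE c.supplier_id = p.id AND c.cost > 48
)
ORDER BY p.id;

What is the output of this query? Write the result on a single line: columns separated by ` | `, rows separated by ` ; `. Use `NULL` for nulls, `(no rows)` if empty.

2 | Sol ; 3 | Mira ; 7 | Chen

For each suppliers row, check whether any shipments with matching supplier_id has cost > 48.
Keep rows where that is true.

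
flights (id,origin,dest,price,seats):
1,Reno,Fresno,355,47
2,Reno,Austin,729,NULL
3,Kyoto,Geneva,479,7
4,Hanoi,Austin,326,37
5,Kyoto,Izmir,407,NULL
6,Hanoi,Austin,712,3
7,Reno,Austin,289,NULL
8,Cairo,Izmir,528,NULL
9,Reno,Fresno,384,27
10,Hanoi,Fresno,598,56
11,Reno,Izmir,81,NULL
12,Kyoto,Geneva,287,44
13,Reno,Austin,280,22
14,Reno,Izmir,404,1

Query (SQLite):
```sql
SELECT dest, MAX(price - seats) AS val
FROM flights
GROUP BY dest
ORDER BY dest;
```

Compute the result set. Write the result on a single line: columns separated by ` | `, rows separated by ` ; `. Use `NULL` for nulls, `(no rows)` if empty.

For each row compute price - seats.
Group by dest; take MAX of the expression per group.
  Austin: ids {2, 4, 6, 7, 13} → MAX(price - seats)=709
  Fresno: ids {1, 9, 10} → MAX(price - seats)=542
  Geneva: ids {3, 12} → MAX(price - seats)=472
  Izmir: ids {5, 8, 11, 14} → MAX(price - seats)=403

Austin | 709 ; Fresno | 542 ; Geneva | 472 ; Izmir | 403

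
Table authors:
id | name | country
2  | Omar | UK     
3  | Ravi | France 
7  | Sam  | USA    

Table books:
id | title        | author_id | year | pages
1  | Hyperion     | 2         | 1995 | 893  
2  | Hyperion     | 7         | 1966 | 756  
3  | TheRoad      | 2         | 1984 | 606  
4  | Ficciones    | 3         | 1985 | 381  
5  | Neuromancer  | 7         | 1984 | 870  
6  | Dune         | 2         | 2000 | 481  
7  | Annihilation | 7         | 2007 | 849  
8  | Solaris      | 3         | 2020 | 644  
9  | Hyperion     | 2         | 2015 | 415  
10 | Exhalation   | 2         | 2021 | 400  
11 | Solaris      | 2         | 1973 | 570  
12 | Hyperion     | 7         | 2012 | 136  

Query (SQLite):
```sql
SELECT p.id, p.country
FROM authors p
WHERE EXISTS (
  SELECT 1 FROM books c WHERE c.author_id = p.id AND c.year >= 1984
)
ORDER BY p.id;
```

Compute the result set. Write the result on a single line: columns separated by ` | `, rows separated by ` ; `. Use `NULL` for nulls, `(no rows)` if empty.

For each authors row, check whether any books with matching author_id has year >= 1984.
Keep rows where that is true.

2 | UK ; 3 | France ; 7 | USA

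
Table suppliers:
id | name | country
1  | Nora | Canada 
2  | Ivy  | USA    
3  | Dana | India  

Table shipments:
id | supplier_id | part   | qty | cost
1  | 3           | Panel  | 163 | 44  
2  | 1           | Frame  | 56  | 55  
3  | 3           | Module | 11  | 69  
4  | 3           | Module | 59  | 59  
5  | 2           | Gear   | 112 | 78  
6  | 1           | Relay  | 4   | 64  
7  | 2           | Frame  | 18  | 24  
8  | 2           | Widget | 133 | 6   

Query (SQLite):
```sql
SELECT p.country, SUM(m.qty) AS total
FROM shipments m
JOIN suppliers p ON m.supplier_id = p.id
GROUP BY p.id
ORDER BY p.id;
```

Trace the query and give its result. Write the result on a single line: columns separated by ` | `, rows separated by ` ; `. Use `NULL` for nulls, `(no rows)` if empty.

Canada | 60 ; USA | 263 ; India | 233

Join each shipments row to its suppliers via supplier_id.
Group joined rows by suppliers.id; compute SUM(m.qty) per group.
  1: ids {2, 6} → SUM(m.qty)=60
  2: ids {5, 7, 8} → SUM(m.qty)=263
  3: ids {1, 3, 4} → SUM(m.qty)=233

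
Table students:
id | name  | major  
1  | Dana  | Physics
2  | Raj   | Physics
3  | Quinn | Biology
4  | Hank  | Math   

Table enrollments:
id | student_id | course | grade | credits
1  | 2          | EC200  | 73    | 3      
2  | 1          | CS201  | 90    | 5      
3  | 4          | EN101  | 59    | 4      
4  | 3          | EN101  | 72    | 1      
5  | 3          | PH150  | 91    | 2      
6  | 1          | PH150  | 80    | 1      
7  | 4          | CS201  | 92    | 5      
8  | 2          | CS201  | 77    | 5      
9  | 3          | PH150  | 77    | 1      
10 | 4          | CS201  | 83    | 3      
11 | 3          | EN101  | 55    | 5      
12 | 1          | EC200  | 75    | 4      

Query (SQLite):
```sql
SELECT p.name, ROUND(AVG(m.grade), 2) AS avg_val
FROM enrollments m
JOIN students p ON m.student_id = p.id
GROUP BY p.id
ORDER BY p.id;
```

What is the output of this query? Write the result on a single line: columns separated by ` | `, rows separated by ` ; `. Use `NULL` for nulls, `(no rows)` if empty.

Join each enrollments row to its students via student_id.
Group joined rows by students.id; compute ROUND(AVG(m.grade), 2) per group.
  1: ids {2, 6, 12} → ROUND(AVG(m.grade), 2)=81.67
  2: ids {1, 8} → ROUND(AVG(m.grade), 2)=75
  3: ids {4, 5, 9, 11} → ROUND(AVG(m.grade), 2)=73.75
  4: ids {3, 7, 10} → ROUND(AVG(m.grade), 2)=78

Dana | 81.67 ; Raj | 75 ; Quinn | 73.75 ; Hank | 78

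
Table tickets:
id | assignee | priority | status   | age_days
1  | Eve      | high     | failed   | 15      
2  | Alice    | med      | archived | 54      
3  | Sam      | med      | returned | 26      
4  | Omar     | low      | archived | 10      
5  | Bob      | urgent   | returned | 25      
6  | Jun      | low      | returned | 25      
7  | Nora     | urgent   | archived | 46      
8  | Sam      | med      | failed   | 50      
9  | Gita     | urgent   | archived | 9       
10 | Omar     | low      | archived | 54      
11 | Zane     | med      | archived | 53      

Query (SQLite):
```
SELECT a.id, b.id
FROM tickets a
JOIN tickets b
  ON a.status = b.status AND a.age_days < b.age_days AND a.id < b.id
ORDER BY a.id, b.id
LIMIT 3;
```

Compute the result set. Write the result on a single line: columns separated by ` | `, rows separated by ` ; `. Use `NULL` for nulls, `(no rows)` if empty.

1 | 8 ; 4 | 7 ; 4 | 10

Pairs (a,b) with same status, a.age_days < b.age_days, a.id < b.id.
status groups: archived:{2,4,7,9,10,11} failed:{1,8} returned:{3,5,6}
Ordered by (a.id, b.id); first 3.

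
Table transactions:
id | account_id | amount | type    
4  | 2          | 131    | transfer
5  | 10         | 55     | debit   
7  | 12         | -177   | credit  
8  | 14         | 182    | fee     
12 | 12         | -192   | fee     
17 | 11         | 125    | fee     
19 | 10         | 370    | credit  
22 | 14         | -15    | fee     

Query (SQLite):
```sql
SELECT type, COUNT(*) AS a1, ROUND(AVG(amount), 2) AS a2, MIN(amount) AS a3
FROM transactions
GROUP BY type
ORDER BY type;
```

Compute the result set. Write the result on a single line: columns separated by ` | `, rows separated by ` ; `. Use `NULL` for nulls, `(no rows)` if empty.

Group transactions by type.
Per group compute: COUNT(*), ROUND(AVG(amount), 2), MIN(amount).
  credit: ids {7, 19} → COUNT(*)=2, ROUND(AVG(amount), 2)=96.5, MIN(amount)=-177
  debit: ids {5} → COUNT(*)=1, ROUND(AVG(amount), 2)=55, MIN(amount)=55
  fee: ids {8, 12, 17, 22} → COUNT(*)=4, ROUND(AVG(amount), 2)=25, MIN(amount)=-192
  transfer: ids {4} → COUNT(*)=1, ROUND(AVG(amount), 2)=131, MIN(amount)=131

credit | 2 | 96.5 | -177 ; debit | 1 | 55 | 55 ; fee | 4 | 25 | -192 ; transfer | 1 | 131 | 131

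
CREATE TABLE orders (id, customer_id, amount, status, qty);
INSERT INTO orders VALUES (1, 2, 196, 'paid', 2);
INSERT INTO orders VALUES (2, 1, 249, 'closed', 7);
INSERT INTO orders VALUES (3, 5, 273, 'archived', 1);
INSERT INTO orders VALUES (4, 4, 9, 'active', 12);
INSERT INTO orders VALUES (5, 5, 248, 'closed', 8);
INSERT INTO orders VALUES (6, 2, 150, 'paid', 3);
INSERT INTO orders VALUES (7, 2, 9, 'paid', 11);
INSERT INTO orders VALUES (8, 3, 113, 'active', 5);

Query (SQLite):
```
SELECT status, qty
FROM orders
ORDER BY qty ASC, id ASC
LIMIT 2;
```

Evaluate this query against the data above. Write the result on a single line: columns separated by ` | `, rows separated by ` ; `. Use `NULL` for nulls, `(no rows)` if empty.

archived | 1 ; paid | 2

Sort by qty asc, tiebreak id asc: (1, id=3), (2, id=1), (3, id=6), (5, id=8), (7, id=2) …. Take first 2.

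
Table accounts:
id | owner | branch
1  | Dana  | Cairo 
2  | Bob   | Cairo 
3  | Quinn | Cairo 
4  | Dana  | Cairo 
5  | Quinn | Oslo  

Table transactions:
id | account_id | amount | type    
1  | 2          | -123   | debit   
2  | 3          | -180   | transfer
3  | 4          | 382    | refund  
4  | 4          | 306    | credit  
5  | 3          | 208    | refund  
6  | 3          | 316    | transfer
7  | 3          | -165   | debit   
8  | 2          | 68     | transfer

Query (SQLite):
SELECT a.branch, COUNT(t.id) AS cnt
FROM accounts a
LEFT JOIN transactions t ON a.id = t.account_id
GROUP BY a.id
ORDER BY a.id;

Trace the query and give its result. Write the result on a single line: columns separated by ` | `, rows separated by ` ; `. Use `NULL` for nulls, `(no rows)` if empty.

Cairo | 0 ; Cairo | 2 ; Cairo | 4 ; Cairo | 2 ; Oslo | 0

LEFT JOIN keeps every accounts row; unmatched ones get NULL for transactions columns.
Group by accounts.id and compute COUNT(t.id). COUNT(col) of an all-NULL group is 0.
  1: ids {—} → COUNT(t.id)=0
  2: ids {1, 8} → COUNT(t.id)=2
  3: ids {2, 5, 6, 7} → COUNT(t.id)=4
  4: ids {3, 4} → COUNT(t.id)=2
  5: ids {—} → COUNT(t.id)=0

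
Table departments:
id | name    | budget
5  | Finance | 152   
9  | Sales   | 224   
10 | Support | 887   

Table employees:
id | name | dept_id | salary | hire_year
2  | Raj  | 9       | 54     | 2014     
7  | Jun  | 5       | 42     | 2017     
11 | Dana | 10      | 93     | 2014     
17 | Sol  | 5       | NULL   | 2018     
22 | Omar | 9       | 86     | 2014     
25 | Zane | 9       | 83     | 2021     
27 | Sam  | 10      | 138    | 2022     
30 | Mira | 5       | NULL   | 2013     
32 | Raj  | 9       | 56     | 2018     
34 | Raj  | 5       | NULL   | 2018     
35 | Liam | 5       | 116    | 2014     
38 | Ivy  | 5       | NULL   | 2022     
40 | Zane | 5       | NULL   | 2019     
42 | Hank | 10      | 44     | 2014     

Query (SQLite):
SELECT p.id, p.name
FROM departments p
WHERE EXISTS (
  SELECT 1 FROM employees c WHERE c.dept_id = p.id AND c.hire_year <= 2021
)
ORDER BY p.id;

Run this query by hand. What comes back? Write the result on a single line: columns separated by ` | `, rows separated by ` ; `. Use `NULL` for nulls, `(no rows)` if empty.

For each departments row, check whether any employees with matching dept_id has hire_year <= 2021.
Keep rows where that is true.

5 | Finance ; 9 | Sales ; 10 | Support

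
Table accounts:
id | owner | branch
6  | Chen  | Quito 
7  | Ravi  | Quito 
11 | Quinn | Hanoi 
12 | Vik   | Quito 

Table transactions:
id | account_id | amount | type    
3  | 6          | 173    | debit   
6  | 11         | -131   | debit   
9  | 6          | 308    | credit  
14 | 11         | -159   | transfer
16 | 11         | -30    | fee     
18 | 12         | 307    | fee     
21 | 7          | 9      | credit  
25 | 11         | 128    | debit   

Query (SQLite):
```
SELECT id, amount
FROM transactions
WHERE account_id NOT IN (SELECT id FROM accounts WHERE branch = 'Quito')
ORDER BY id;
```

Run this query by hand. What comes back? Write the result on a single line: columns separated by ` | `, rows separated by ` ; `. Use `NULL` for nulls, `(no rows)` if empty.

6 | -131 ; 14 | -159 ; 16 | -30 ; 25 | 128

Inner query: accounts.id where branch = 'Quito'.
Outer: keep transactions rows whose account_id is not in that set.
Inner query → {6, 7, 12}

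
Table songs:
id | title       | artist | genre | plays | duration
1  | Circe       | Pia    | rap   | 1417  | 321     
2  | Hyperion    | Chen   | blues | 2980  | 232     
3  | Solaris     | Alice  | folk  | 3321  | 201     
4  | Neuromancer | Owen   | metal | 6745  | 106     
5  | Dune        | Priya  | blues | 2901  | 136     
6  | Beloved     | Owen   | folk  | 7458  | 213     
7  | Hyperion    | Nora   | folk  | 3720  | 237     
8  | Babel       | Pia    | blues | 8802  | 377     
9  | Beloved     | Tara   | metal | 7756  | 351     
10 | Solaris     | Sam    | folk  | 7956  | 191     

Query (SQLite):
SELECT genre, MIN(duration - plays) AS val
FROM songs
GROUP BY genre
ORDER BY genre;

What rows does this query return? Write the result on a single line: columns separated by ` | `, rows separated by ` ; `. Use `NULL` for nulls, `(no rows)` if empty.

blues | -8425 ; folk | -7765 ; metal | -7405 ; rap | -1096

For each row compute duration - plays.
Group by genre; take MIN of the expression per group.
  blues: ids {2, 5, 8} → MIN(duration - plays)=-8425
  folk: ids {3, 6, 7, 10} → MIN(duration - plays)=-7765
  metal: ids {4, 9} → MIN(duration - plays)=-7405
  rap: ids {1} → MIN(duration - plays)=-1096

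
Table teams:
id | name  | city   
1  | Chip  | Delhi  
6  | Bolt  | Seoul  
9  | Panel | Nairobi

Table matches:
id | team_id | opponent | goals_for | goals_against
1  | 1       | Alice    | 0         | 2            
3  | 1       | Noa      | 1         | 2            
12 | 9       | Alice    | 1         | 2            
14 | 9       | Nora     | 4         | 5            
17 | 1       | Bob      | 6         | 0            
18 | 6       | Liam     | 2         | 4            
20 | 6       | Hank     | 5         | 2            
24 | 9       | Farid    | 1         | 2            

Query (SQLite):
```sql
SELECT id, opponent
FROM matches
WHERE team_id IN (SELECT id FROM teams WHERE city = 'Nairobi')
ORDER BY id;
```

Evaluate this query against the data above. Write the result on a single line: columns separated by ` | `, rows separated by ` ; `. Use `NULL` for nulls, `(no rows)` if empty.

Inner query: teams.id where city = 'Nairobi'.
Outer: keep matches rows whose team_id is in that set.
Inner query → {9}

12 | Alice ; 14 | Nora ; 24 | Farid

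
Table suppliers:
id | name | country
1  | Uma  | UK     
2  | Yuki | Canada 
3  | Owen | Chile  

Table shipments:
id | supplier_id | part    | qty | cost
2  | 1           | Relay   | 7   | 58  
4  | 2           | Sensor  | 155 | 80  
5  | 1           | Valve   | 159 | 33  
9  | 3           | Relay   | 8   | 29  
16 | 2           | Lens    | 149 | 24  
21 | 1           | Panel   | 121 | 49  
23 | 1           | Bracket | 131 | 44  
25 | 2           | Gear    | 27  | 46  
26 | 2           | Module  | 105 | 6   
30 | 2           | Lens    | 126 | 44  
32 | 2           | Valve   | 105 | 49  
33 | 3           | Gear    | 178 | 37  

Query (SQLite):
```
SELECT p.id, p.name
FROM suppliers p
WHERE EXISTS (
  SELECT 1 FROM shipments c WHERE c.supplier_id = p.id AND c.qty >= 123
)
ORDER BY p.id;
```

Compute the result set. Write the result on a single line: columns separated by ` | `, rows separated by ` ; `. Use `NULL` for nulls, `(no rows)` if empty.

1 | Uma ; 2 | Yuki ; 3 | Owen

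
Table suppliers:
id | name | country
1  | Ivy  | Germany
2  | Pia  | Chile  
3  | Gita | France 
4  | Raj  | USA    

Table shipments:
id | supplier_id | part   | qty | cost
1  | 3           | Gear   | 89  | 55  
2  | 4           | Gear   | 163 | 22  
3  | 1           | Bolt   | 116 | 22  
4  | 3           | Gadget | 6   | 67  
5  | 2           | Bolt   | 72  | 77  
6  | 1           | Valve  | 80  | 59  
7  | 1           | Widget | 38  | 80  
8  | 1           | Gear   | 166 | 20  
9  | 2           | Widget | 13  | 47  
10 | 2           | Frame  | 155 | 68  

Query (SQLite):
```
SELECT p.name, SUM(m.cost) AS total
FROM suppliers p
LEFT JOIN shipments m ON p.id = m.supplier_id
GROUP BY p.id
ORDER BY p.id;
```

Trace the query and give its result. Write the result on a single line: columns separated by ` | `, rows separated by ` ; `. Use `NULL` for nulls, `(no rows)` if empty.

LEFT JOIN keeps every suppliers row; unmatched ones get NULL for shipments columns.
Group by suppliers.id and compute SUM(m.cost). SUM over an all-NULL group is NULL.
  1: ids {3, 6, 7, 8} → SUM(m.cost)=181
  2: ids {5, 9, 10} → SUM(m.cost)=192
  3: ids {1, 4} → SUM(m.cost)=122
  4: ids {2} → SUM(m.cost)=22

Ivy | 181 ; Pia | 192 ; Gita | 122 ; Raj | 22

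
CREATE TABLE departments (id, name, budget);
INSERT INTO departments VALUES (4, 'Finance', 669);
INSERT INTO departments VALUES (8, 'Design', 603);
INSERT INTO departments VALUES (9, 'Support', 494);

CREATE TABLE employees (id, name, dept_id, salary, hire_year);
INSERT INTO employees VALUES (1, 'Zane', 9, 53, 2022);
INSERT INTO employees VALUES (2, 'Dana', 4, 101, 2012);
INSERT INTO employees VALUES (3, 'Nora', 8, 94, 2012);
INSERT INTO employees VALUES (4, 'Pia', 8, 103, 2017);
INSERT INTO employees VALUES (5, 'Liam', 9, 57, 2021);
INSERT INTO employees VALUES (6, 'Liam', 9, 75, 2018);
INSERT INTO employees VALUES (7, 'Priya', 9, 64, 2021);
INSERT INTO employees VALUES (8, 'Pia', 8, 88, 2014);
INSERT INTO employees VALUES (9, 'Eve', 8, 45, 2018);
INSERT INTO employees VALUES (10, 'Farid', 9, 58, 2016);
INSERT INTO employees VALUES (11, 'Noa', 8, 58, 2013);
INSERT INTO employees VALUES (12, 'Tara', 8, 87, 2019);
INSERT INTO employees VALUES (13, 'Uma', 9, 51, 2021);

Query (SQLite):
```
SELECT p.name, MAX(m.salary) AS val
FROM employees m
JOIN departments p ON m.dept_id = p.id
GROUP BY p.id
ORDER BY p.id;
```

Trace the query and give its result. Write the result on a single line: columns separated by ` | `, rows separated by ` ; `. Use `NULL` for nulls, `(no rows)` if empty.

Finance | 101 ; Design | 103 ; Support | 75

Join each employees row to its departments via dept_id.
Group joined rows by departments.id; compute MAX(m.salary) per group.
  4: ids {2} → MAX(m.salary)=101
  8: ids {3, 4, 8, 9, 11, 12} → MAX(m.salary)=103
  9: ids {1, 5, 6, 7, 10, 13} → MAX(m.salary)=75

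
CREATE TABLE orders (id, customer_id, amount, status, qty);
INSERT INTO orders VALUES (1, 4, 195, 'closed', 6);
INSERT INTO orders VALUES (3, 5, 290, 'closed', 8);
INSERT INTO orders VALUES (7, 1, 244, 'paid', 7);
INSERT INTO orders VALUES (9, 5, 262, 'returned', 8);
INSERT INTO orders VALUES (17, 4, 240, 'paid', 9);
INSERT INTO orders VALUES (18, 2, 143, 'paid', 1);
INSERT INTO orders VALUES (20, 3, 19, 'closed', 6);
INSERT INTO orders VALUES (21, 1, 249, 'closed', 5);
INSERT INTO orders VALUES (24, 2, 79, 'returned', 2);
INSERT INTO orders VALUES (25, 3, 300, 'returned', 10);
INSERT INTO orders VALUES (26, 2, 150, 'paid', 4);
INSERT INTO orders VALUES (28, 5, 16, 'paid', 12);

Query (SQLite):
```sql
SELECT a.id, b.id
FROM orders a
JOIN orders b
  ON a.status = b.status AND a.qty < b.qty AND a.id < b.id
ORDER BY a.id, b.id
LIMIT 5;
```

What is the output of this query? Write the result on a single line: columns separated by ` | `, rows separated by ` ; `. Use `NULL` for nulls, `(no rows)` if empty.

Pairs (a,b) with same status, a.qty < b.qty, a.id < b.id.
status groups: closed:{1,3,20,21} paid:{7,17,18,26,28} returned:{9,24,25}
Ordered by (a.id, b.id); first 5.

1 | 3 ; 7 | 17 ; 7 | 28 ; 9 | 25 ; 17 | 28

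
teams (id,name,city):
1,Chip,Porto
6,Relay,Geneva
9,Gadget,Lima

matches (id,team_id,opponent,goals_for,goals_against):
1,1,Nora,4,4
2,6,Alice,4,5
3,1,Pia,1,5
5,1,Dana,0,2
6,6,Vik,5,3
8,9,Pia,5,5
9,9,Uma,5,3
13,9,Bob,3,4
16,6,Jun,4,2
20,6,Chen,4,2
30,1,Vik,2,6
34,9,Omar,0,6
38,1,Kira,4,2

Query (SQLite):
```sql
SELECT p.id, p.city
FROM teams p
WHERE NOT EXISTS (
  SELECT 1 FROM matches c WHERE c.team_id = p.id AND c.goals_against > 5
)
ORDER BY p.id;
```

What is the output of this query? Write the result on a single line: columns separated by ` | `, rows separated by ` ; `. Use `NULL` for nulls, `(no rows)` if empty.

For each teams row, check whether any matches with matching team_id has goals_against > 5.
Keep rows where that is false.

6 | Geneva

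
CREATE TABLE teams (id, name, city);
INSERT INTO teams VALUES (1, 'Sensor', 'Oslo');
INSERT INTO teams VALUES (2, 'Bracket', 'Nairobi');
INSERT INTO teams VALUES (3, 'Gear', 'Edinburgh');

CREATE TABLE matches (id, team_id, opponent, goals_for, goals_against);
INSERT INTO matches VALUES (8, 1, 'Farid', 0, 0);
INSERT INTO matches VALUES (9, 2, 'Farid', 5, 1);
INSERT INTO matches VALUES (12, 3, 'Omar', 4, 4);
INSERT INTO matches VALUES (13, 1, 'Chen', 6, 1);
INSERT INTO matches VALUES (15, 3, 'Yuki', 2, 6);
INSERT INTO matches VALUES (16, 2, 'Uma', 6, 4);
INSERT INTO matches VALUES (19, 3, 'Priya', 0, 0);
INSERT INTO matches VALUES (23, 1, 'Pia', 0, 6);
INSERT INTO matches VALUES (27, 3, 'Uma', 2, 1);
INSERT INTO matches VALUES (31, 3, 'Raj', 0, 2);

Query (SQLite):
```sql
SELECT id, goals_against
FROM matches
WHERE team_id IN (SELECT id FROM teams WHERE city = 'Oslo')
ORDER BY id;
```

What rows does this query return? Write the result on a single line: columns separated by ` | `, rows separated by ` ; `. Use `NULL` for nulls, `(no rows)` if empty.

8 | 0 ; 13 | 1 ; 23 | 6

Inner query: teams.id where city = 'Oslo'.
Outer: keep matches rows whose team_id is in that set.
Inner query → {1}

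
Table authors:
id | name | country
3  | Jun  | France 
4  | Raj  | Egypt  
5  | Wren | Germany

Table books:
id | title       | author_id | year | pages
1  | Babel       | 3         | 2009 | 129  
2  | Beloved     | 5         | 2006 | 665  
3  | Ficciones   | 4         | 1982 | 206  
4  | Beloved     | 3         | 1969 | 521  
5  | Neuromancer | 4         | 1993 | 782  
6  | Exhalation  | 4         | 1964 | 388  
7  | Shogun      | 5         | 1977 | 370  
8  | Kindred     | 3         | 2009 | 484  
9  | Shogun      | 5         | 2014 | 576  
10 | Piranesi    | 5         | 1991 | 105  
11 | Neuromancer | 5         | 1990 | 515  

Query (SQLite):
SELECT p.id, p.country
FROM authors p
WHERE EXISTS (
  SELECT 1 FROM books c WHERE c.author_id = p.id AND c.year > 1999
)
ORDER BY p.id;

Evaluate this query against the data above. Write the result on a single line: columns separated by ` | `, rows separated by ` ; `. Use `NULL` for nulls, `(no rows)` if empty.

3 | France ; 5 | Germany

For each authors row, check whether any books with matching author_id has year > 1999.
Keep rows where that is true.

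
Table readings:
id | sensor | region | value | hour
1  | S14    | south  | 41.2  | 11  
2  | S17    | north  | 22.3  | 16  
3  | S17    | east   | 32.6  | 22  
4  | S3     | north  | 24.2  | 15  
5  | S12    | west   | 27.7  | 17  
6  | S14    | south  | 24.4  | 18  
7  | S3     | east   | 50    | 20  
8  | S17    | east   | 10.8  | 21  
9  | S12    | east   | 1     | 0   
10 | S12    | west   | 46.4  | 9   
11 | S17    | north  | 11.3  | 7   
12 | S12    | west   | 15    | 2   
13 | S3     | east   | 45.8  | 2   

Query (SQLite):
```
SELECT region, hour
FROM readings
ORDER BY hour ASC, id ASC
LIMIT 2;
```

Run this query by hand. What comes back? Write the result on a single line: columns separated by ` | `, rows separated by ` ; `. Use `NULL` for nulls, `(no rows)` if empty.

Sort by hour asc, tiebreak id asc: (0, id=9), (2, id=12), (2, id=13), (7, id=11), (9, id=10) …. Take first 2.

east | 0 ; west | 2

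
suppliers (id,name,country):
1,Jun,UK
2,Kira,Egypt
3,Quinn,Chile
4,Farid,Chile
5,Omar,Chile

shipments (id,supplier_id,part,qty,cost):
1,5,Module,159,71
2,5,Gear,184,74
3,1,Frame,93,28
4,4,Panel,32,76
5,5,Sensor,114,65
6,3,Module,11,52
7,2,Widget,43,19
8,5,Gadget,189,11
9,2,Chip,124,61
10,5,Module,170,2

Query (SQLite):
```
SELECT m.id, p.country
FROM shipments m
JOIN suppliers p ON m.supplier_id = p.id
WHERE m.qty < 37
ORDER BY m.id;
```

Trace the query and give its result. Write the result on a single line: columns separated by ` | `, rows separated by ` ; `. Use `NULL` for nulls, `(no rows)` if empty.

Each shipments row matches the suppliers row where supplier_id = suppliers.id.
Then keep rows with m.qty < 37.

4 | Chile ; 6 | Chile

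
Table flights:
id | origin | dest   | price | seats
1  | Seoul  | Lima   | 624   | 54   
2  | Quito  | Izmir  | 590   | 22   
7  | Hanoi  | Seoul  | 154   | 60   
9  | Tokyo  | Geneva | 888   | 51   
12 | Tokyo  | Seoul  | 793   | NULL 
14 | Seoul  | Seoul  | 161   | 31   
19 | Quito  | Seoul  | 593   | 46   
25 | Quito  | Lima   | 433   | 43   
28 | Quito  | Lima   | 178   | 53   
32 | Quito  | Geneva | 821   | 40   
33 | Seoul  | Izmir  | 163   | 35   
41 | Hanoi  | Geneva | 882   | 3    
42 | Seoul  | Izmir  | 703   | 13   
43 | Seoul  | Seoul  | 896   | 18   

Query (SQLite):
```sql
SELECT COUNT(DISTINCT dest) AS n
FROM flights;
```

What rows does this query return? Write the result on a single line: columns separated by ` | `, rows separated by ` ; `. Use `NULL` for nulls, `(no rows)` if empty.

4

Count distinct non-NULL dest values.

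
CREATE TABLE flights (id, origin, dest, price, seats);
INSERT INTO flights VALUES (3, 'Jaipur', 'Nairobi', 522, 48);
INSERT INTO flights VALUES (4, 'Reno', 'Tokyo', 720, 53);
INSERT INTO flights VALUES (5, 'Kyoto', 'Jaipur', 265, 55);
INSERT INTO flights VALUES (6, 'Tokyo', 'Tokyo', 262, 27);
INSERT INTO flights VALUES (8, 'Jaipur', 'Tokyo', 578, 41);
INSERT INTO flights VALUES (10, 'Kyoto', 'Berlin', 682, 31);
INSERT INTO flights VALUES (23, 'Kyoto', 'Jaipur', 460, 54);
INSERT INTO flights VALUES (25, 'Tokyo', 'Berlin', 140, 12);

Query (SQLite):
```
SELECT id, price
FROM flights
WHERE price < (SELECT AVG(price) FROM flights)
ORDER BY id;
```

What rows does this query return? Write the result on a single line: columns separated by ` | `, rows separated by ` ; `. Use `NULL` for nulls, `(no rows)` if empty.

5 | 265 ; 6 | 262 ; 25 | 140

Scalar subquery: AVG(price) over all flights rows = 453.625.
Keep rows where price < that value.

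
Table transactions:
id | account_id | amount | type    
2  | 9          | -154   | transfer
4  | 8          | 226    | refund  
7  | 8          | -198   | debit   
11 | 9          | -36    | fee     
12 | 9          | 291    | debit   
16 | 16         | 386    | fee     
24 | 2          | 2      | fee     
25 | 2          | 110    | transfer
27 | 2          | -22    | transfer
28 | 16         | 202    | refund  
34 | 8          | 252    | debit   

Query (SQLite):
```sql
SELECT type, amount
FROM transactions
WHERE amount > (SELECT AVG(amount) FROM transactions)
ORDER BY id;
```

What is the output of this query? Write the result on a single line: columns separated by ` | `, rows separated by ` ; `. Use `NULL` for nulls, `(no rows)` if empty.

Scalar subquery: AVG(amount) over all transactions rows = 96.272727 (≈; comparison uses full precision).
Keep rows where amount > that value.

refund | 226 ; debit | 291 ; fee | 386 ; transfer | 110 ; refund | 202 ; debit | 252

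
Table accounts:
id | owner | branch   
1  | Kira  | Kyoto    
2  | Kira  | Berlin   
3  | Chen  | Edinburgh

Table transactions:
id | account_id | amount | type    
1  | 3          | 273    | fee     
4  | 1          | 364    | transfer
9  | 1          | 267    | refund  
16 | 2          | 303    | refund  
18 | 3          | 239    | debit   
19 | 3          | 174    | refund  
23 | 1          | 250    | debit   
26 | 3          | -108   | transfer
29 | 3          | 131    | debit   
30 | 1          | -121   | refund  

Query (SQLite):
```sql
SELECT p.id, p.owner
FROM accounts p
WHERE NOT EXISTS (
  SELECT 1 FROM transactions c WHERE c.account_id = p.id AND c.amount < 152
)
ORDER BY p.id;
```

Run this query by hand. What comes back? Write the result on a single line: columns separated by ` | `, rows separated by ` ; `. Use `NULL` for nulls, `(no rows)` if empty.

2 | Kira

For each accounts row, check whether any transactions with matching account_id has amount < 152.
Keep rows where that is false.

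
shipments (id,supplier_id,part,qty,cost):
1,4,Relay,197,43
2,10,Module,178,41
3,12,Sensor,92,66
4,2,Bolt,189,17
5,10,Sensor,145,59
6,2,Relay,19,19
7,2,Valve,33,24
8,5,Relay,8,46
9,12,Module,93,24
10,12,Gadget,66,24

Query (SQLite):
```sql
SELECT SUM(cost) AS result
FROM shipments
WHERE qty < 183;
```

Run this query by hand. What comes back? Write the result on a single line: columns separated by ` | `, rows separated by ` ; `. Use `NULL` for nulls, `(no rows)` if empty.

303

Rows where qty < 183 → cost values: [41, 66, 59, 19, 24, 46, 24, 24].
SUM of non-NULL values = 303.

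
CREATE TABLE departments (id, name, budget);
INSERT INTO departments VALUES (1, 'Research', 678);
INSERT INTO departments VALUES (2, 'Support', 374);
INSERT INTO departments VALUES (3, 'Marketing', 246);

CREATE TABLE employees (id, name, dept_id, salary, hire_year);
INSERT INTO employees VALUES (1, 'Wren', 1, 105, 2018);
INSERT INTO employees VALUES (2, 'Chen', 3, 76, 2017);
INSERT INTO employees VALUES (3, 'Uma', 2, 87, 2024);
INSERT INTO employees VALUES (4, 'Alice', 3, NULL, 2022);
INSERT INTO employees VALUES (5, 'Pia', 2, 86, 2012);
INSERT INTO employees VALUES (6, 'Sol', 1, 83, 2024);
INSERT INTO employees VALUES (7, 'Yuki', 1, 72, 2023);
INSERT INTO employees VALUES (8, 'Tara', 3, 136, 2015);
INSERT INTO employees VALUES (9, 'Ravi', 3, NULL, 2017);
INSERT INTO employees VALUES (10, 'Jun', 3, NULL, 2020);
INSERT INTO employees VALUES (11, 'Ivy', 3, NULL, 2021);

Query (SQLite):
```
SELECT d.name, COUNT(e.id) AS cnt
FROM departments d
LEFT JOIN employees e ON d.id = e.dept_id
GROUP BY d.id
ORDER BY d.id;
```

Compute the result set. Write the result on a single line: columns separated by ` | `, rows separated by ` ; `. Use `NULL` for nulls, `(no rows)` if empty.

LEFT JOIN keeps every departments row; unmatched ones get NULL for employees columns.
Group by departments.id and compute COUNT(e.id). COUNT(col) of an all-NULL group is 0.
  1: ids {1, 6, 7} → COUNT(e.id)=3
  2: ids {3, 5} → COUNT(e.id)=2
  3: ids {2, 4, 8, 9, 10, 11} → COUNT(e.id)=6

Research | 3 ; Support | 2 ; Marketing | 6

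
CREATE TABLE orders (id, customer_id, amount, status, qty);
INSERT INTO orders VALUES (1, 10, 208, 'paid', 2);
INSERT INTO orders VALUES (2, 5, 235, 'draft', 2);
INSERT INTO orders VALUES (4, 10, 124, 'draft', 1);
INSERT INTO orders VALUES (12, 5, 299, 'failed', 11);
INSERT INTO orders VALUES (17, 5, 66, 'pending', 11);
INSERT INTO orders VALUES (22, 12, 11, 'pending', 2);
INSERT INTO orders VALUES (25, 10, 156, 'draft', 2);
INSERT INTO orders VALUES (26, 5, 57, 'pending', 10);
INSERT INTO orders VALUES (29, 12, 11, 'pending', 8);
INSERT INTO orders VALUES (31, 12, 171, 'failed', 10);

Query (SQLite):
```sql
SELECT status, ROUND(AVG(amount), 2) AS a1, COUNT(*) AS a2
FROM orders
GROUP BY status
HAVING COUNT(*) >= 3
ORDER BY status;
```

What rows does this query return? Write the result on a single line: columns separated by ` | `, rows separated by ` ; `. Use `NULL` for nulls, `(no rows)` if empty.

Group orders by status.
Per group compute: ROUND(AVG(amount), 2), COUNT(*).
HAVING: drop groups with fewer than 3 rows.
  draft: ids {2, 4, 25} → ROUND(AVG(amount), 2)=171.67, COUNT(*)=3
  failed: ids {12, 31} → ROUND(AVG(amount), 2)=235, COUNT(*)=2
  paid: ids {1} → ROUND(AVG(amount), 2)=208, COUNT(*)=1
  pending: ids {17, 22, 26, 29} → ROUND(AVG(amount), 2)=36.25, COUNT(*)=4

draft | 171.67 | 3 ; pending | 36.25 | 4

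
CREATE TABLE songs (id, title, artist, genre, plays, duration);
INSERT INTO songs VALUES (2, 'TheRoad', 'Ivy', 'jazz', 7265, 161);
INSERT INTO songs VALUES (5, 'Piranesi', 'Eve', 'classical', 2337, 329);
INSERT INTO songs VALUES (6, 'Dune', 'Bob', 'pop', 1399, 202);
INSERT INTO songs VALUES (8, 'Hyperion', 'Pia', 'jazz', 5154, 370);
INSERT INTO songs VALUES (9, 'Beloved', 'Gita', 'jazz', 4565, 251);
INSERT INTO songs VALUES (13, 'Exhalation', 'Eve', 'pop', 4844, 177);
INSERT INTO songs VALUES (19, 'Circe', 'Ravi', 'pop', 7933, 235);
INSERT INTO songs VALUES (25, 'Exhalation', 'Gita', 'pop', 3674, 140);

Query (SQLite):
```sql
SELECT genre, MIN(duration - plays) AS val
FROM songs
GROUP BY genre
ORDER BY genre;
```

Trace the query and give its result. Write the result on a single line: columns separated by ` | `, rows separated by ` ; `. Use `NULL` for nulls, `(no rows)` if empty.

classical | -2008 ; jazz | -7104 ; pop | -7698

For each row compute duration - plays.
Group by genre; take MIN of the expression per group.
  classical: ids {5} → MIN(duration - plays)=-2008
  jazz: ids {2, 8, 9} → MIN(duration - plays)=-7104
  pop: ids {6, 13, 19, 25} → MIN(duration - plays)=-7698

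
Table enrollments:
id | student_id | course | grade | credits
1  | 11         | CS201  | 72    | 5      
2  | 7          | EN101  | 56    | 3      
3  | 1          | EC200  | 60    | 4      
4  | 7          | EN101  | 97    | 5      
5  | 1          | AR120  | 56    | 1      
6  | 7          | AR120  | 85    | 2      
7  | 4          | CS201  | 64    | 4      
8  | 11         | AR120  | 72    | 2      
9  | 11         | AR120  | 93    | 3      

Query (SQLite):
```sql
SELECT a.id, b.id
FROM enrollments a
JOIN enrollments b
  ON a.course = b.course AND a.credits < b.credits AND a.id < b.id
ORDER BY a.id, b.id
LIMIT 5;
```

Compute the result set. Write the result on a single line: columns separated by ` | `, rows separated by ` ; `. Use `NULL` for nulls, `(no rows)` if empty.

2 | 4 ; 5 | 6 ; 5 | 8 ; 5 | 9 ; 6 | 9

Pairs (a,b) with same course, a.credits < b.credits, a.id < b.id.
course groups: AR120:{5,6,8,9} CS201:{1,7} EC200:{3} EN101:{2,4}
Ordered by (a.id, b.id); first 5.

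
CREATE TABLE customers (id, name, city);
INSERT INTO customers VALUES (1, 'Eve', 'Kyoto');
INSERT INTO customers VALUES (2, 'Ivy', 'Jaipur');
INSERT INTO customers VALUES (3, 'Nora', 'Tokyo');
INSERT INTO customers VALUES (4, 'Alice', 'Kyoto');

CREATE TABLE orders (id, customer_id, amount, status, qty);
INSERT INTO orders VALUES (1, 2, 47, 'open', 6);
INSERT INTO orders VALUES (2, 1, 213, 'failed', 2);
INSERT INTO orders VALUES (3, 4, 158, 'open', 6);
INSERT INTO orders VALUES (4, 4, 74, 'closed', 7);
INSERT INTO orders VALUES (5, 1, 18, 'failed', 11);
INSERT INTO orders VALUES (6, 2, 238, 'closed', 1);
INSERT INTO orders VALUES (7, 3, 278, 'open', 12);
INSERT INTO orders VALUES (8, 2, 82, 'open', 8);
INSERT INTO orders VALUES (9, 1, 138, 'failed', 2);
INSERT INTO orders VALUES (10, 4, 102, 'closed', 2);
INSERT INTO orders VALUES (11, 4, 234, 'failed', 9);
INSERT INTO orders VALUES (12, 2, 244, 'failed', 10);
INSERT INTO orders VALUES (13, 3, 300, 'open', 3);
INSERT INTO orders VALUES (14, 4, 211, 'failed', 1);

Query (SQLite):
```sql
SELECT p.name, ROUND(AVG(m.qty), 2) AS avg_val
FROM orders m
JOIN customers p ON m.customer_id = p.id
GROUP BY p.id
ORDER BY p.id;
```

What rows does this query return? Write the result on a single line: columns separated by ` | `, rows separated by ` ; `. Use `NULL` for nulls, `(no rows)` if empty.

Eve | 5 ; Ivy | 6.25 ; Nora | 7.5 ; Alice | 5

Join each orders row to its customers via customer_id.
Group joined rows by customers.id; compute ROUND(AVG(m.qty), 2) per group.
  1: ids {2, 5, 9} → ROUND(AVG(m.qty), 2)=5
  2: ids {1, 6, 8, 12} → ROUND(AVG(m.qty), 2)=6.25
  3: ids {7, 13} → ROUND(AVG(m.qty), 2)=7.5
  4: ids {3, 4, 10, 11, 14} → ROUND(AVG(m.qty), 2)=5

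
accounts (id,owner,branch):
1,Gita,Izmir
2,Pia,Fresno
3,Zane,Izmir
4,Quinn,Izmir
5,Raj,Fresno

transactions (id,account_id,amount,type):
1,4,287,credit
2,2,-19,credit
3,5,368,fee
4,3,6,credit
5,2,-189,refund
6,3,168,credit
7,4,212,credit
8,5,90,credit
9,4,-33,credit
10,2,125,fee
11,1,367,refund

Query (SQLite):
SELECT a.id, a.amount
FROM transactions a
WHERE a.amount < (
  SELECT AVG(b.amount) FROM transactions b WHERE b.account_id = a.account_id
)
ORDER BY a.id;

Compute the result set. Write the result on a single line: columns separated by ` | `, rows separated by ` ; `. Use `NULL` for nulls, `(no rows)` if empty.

4 | 6 ; 5 | -189 ; 8 | 90 ; 9 | -33

For each transactions row a, compute AVG(amount) over rows sharing a.account_id.
Keep row a if a.amount < that per-group AVG.
  account_id=1: AVG(amount) = 367.0
  account_id=2: AVG(amount) = -27.666667
  account_id=3: AVG(amount) = 87.0
  account_id=4: AVG(amount) = 155.333333
  account_id=5: AVG(amount) = 229.0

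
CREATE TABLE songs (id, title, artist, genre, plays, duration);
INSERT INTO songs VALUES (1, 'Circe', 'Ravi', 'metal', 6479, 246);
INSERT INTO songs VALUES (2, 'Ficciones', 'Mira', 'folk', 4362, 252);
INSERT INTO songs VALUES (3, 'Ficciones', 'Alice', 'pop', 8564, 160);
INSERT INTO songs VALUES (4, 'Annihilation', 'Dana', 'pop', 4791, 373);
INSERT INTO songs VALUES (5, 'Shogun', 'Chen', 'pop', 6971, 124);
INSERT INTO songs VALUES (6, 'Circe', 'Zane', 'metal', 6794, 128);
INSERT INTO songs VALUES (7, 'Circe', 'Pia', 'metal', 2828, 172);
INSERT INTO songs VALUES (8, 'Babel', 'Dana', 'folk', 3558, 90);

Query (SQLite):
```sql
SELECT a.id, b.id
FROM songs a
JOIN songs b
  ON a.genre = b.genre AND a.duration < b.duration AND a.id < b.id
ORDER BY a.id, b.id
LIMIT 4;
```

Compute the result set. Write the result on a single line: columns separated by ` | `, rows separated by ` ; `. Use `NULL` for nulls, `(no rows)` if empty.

3 | 4 ; 6 | 7

Pairs (a,b) with same genre, a.duration < b.duration, a.id < b.id.
genre groups: folk:{2,8} metal:{1,6,7} pop:{3,4,5}
Ordered by (a.id, b.id); first 4.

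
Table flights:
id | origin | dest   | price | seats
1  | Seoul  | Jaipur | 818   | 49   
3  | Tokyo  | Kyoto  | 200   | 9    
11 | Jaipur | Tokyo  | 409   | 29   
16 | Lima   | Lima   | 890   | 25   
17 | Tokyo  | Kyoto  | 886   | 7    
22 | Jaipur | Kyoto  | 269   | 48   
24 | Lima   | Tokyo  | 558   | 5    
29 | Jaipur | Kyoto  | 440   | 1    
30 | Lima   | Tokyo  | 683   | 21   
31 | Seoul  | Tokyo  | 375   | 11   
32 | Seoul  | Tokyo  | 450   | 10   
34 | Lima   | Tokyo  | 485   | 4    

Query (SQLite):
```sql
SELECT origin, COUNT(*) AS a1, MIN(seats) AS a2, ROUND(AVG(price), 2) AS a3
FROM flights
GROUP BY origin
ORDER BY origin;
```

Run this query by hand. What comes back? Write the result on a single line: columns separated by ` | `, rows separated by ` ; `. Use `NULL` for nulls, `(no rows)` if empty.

Jaipur | 3 | 1 | 372.67 ; Lima | 4 | 4 | 654 ; Seoul | 3 | 10 | 547.67 ; Tokyo | 2 | 7 | 543

Group flights by origin.
Per group compute: COUNT(*), MIN(seats), ROUND(AVG(price), 2).
  Jaipur: ids {11, 22, 29} → COUNT(*)=3, MIN(seats)=1, ROUND(AVG(price), 2)=372.67
  Lima: ids {16, 24, 30, 34} → COUNT(*)=4, MIN(seats)=4, ROUND(AVG(price), 2)=654
  Seoul: ids {1, 31, 32} → COUNT(*)=3, MIN(seats)=10, ROUND(AVG(price), 2)=547.67
  Tokyo: ids {3, 17} → COUNT(*)=2, MIN(seats)=7, ROUND(AVG(price), 2)=543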